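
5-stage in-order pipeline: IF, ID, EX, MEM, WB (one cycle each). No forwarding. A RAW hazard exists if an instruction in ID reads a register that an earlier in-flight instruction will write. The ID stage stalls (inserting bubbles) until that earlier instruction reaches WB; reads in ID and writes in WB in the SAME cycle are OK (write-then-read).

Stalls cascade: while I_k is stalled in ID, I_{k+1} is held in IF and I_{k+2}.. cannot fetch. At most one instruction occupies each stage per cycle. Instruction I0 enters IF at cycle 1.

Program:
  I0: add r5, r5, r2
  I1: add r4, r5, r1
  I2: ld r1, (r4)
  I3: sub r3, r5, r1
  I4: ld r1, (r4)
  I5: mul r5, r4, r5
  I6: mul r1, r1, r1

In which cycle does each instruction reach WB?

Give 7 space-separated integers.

I0 add r5 <- r5,r2: IF@1 ID@2 stall=0 (-) EX@3 MEM@4 WB@5
I1 add r4 <- r5,r1: IF@2 ID@3 stall=2 (RAW on I0.r5 (WB@5)) EX@6 MEM@7 WB@8
I2 ld r1 <- r4: IF@3 ID@6 stall=2 (RAW on I1.r4 (WB@8)) EX@9 MEM@10 WB@11
I3 sub r3 <- r5,r1: IF@6 ID@9 stall=2 (RAW on I2.r1 (WB@11)) EX@12 MEM@13 WB@14
I4 ld r1 <- r4: IF@9 ID@12 stall=0 (-) EX@13 MEM@14 WB@15
I5 mul r5 <- r4,r5: IF@12 ID@13 stall=0 (-) EX@14 MEM@15 WB@16
I6 mul r1 <- r1,r1: IF@13 ID@14 stall=1 (RAW on I4.r1 (WB@15)) EX@16 MEM@17 WB@18

Answer: 5 8 11 14 15 16 18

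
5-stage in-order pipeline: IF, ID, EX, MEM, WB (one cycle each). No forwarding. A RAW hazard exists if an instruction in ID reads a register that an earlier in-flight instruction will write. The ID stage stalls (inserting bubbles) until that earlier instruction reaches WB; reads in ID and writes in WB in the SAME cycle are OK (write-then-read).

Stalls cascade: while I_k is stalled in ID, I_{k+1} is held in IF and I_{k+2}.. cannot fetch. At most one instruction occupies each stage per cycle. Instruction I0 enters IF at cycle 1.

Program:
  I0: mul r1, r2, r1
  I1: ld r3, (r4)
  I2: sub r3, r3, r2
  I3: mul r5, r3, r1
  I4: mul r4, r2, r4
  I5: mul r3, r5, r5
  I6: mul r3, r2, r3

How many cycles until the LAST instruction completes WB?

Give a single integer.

I0 mul r1 <- r2,r1: IF@1 ID@2 stall=0 (-) EX@3 MEM@4 WB@5
I1 ld r3 <- r4: IF@2 ID@3 stall=0 (-) EX@4 MEM@5 WB@6
I2 sub r3 <- r3,r2: IF@3 ID@4 stall=2 (RAW on I1.r3 (WB@6)) EX@7 MEM@8 WB@9
I3 mul r5 <- r3,r1: IF@4 ID@7 stall=2 (RAW on I2.r3 (WB@9)) EX@10 MEM@11 WB@12
I4 mul r4 <- r2,r4: IF@7 ID@10 stall=0 (-) EX@11 MEM@12 WB@13
I5 mul r3 <- r5,r5: IF@10 ID@11 stall=1 (RAW on I3.r5 (WB@12)) EX@13 MEM@14 WB@15
I6 mul r3 <- r2,r3: IF@11 ID@13 stall=2 (RAW on I5.r3 (WB@15)) EX@16 MEM@17 WB@18

Answer: 18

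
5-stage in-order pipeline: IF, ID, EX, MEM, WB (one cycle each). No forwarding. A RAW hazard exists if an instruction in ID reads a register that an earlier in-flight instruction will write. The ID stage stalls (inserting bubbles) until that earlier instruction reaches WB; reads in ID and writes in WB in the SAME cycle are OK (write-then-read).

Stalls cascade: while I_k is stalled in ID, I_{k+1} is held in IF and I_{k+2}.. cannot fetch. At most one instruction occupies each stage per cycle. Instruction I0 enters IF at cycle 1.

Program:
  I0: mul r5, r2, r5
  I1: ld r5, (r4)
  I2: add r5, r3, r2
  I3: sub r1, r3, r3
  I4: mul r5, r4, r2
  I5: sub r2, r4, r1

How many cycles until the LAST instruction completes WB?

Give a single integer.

Answer: 11

Derivation:
I0 mul r5 <- r2,r5: IF@1 ID@2 stall=0 (-) EX@3 MEM@4 WB@5
I1 ld r5 <- r4: IF@2 ID@3 stall=0 (-) EX@4 MEM@5 WB@6
I2 add r5 <- r3,r2: IF@3 ID@4 stall=0 (-) EX@5 MEM@6 WB@7
I3 sub r1 <- r3,r3: IF@4 ID@5 stall=0 (-) EX@6 MEM@7 WB@8
I4 mul r5 <- r4,r2: IF@5 ID@6 stall=0 (-) EX@7 MEM@8 WB@9
I5 sub r2 <- r4,r1: IF@6 ID@7 stall=1 (RAW on I3.r1 (WB@8)) EX@9 MEM@10 WB@11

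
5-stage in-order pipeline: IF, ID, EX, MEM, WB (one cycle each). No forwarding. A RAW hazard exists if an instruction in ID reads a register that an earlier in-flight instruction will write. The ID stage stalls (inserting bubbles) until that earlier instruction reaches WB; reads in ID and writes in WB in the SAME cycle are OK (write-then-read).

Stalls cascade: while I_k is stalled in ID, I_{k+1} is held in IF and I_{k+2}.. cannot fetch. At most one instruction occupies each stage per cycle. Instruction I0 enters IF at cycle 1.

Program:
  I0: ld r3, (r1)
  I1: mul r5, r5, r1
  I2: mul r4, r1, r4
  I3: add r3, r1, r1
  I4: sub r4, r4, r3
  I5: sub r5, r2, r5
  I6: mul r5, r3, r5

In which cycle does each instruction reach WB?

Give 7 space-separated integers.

Answer: 5 6 7 8 11 12 15

Derivation:
I0 ld r3 <- r1: IF@1 ID@2 stall=0 (-) EX@3 MEM@4 WB@5
I1 mul r5 <- r5,r1: IF@2 ID@3 stall=0 (-) EX@4 MEM@5 WB@6
I2 mul r4 <- r1,r4: IF@3 ID@4 stall=0 (-) EX@5 MEM@6 WB@7
I3 add r3 <- r1,r1: IF@4 ID@5 stall=0 (-) EX@6 MEM@7 WB@8
I4 sub r4 <- r4,r3: IF@5 ID@6 stall=2 (RAW on I3.r3 (WB@8)) EX@9 MEM@10 WB@11
I5 sub r5 <- r2,r5: IF@6 ID@9 stall=0 (-) EX@10 MEM@11 WB@12
I6 mul r5 <- r3,r5: IF@9 ID@10 stall=2 (RAW on I5.r5 (WB@12)) EX@13 MEM@14 WB@15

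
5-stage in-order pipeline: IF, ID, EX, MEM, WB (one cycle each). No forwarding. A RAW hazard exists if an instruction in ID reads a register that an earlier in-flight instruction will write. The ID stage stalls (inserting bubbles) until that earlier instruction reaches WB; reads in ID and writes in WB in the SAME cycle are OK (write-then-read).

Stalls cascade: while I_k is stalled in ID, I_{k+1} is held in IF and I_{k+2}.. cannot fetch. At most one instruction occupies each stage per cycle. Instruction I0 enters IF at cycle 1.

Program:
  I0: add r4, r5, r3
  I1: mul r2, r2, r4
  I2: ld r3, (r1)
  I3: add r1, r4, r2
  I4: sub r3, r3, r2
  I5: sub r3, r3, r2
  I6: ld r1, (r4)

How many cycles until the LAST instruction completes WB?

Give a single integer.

Answer: 16

Derivation:
I0 add r4 <- r5,r3: IF@1 ID@2 stall=0 (-) EX@3 MEM@4 WB@5
I1 mul r2 <- r2,r4: IF@2 ID@3 stall=2 (RAW on I0.r4 (WB@5)) EX@6 MEM@7 WB@8
I2 ld r3 <- r1: IF@3 ID@6 stall=0 (-) EX@7 MEM@8 WB@9
I3 add r1 <- r4,r2: IF@6 ID@7 stall=1 (RAW on I1.r2 (WB@8)) EX@9 MEM@10 WB@11
I4 sub r3 <- r3,r2: IF@7 ID@9 stall=0 (-) EX@10 MEM@11 WB@12
I5 sub r3 <- r3,r2: IF@9 ID@10 stall=2 (RAW on I4.r3 (WB@12)) EX@13 MEM@14 WB@15
I6 ld r1 <- r4: IF@10 ID@13 stall=0 (-) EX@14 MEM@15 WB@16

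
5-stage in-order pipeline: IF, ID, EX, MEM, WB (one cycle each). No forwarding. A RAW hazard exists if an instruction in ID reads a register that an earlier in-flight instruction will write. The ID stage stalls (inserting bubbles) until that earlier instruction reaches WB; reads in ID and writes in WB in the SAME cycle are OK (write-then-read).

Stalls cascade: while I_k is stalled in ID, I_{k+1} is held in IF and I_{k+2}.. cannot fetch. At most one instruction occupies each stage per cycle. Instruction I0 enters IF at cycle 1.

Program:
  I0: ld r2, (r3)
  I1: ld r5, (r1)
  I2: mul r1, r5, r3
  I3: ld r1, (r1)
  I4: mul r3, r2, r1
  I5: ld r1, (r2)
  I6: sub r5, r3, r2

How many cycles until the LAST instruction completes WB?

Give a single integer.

Answer: 18

Derivation:
I0 ld r2 <- r3: IF@1 ID@2 stall=0 (-) EX@3 MEM@4 WB@5
I1 ld r5 <- r1: IF@2 ID@3 stall=0 (-) EX@4 MEM@5 WB@6
I2 mul r1 <- r5,r3: IF@3 ID@4 stall=2 (RAW on I1.r5 (WB@6)) EX@7 MEM@8 WB@9
I3 ld r1 <- r1: IF@4 ID@7 stall=2 (RAW on I2.r1 (WB@9)) EX@10 MEM@11 WB@12
I4 mul r3 <- r2,r1: IF@7 ID@10 stall=2 (RAW on I3.r1 (WB@12)) EX@13 MEM@14 WB@15
I5 ld r1 <- r2: IF@10 ID@13 stall=0 (-) EX@14 MEM@15 WB@16
I6 sub r5 <- r3,r2: IF@13 ID@14 stall=1 (RAW on I4.r3 (WB@15)) EX@16 MEM@17 WB@18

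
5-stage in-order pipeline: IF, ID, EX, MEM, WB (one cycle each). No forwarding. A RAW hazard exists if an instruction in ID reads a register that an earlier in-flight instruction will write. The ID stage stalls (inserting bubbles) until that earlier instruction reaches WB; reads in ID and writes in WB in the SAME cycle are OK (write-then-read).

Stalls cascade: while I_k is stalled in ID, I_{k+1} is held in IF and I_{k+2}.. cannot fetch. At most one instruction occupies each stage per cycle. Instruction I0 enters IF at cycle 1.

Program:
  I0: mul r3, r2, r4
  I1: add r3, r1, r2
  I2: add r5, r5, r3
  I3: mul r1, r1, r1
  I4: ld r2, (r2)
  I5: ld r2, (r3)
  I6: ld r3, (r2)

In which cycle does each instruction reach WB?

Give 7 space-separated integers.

I0 mul r3 <- r2,r4: IF@1 ID@2 stall=0 (-) EX@3 MEM@4 WB@5
I1 add r3 <- r1,r2: IF@2 ID@3 stall=0 (-) EX@4 MEM@5 WB@6
I2 add r5 <- r5,r3: IF@3 ID@4 stall=2 (RAW on I1.r3 (WB@6)) EX@7 MEM@8 WB@9
I3 mul r1 <- r1,r1: IF@4 ID@7 stall=0 (-) EX@8 MEM@9 WB@10
I4 ld r2 <- r2: IF@7 ID@8 stall=0 (-) EX@9 MEM@10 WB@11
I5 ld r2 <- r3: IF@8 ID@9 stall=0 (-) EX@10 MEM@11 WB@12
I6 ld r3 <- r2: IF@9 ID@10 stall=2 (RAW on I5.r2 (WB@12)) EX@13 MEM@14 WB@15

Answer: 5 6 9 10 11 12 15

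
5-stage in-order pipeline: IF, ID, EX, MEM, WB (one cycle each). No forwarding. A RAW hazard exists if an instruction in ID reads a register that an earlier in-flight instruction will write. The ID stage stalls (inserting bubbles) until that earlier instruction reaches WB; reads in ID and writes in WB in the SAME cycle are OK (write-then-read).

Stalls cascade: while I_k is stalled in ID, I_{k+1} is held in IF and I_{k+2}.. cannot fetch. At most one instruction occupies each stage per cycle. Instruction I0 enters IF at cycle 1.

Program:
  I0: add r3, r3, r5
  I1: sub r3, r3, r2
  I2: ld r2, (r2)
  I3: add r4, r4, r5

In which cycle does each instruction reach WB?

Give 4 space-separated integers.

I0 add r3 <- r3,r5: IF@1 ID@2 stall=0 (-) EX@3 MEM@4 WB@5
I1 sub r3 <- r3,r2: IF@2 ID@3 stall=2 (RAW on I0.r3 (WB@5)) EX@6 MEM@7 WB@8
I2 ld r2 <- r2: IF@3 ID@6 stall=0 (-) EX@7 MEM@8 WB@9
I3 add r4 <- r4,r5: IF@6 ID@7 stall=0 (-) EX@8 MEM@9 WB@10

Answer: 5 8 9 10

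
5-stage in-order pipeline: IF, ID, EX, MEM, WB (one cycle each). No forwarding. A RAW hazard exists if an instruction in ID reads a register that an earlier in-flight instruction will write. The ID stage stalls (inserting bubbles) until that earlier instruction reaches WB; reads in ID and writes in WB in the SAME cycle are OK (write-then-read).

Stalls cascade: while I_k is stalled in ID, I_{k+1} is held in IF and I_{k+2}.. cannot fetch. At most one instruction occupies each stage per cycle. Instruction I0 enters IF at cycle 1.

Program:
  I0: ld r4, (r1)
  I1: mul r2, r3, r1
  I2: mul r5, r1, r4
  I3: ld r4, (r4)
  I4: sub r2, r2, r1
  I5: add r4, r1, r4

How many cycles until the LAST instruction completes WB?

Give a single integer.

Answer: 12

Derivation:
I0 ld r4 <- r1: IF@1 ID@2 stall=0 (-) EX@3 MEM@4 WB@5
I1 mul r2 <- r3,r1: IF@2 ID@3 stall=0 (-) EX@4 MEM@5 WB@6
I2 mul r5 <- r1,r4: IF@3 ID@4 stall=1 (RAW on I0.r4 (WB@5)) EX@6 MEM@7 WB@8
I3 ld r4 <- r4: IF@4 ID@6 stall=0 (-) EX@7 MEM@8 WB@9
I4 sub r2 <- r2,r1: IF@6 ID@7 stall=0 (-) EX@8 MEM@9 WB@10
I5 add r4 <- r1,r4: IF@7 ID@8 stall=1 (RAW on I3.r4 (WB@9)) EX@10 MEM@11 WB@12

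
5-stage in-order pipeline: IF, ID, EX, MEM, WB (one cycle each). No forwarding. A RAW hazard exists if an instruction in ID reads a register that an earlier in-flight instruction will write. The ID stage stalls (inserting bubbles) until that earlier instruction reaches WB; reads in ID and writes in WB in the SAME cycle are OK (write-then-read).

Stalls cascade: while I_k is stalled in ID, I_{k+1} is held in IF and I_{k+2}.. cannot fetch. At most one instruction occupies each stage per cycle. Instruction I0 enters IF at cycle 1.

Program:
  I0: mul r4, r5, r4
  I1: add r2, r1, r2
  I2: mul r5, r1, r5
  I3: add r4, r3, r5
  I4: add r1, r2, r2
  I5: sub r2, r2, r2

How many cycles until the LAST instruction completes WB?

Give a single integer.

Answer: 12

Derivation:
I0 mul r4 <- r5,r4: IF@1 ID@2 stall=0 (-) EX@3 MEM@4 WB@5
I1 add r2 <- r1,r2: IF@2 ID@3 stall=0 (-) EX@4 MEM@5 WB@6
I2 mul r5 <- r1,r5: IF@3 ID@4 stall=0 (-) EX@5 MEM@6 WB@7
I3 add r4 <- r3,r5: IF@4 ID@5 stall=2 (RAW on I2.r5 (WB@7)) EX@8 MEM@9 WB@10
I4 add r1 <- r2,r2: IF@5 ID@8 stall=0 (-) EX@9 MEM@10 WB@11
I5 sub r2 <- r2,r2: IF@8 ID@9 stall=0 (-) EX@10 MEM@11 WB@12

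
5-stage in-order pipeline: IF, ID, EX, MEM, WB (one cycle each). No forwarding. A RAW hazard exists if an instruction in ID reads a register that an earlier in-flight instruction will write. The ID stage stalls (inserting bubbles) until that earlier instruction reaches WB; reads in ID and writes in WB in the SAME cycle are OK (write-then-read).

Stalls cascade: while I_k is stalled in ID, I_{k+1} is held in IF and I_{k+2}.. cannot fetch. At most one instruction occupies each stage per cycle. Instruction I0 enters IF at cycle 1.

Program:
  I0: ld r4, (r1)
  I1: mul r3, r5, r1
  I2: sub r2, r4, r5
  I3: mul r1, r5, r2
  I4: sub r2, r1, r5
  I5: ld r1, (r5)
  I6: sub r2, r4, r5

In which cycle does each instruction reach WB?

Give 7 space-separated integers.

I0 ld r4 <- r1: IF@1 ID@2 stall=0 (-) EX@3 MEM@4 WB@5
I1 mul r3 <- r5,r1: IF@2 ID@3 stall=0 (-) EX@4 MEM@5 WB@6
I2 sub r2 <- r4,r5: IF@3 ID@4 stall=1 (RAW on I0.r4 (WB@5)) EX@6 MEM@7 WB@8
I3 mul r1 <- r5,r2: IF@4 ID@6 stall=2 (RAW on I2.r2 (WB@8)) EX@9 MEM@10 WB@11
I4 sub r2 <- r1,r5: IF@6 ID@9 stall=2 (RAW on I3.r1 (WB@11)) EX@12 MEM@13 WB@14
I5 ld r1 <- r5: IF@9 ID@12 stall=0 (-) EX@13 MEM@14 WB@15
I6 sub r2 <- r4,r5: IF@12 ID@13 stall=0 (-) EX@14 MEM@15 WB@16

Answer: 5 6 8 11 14 15 16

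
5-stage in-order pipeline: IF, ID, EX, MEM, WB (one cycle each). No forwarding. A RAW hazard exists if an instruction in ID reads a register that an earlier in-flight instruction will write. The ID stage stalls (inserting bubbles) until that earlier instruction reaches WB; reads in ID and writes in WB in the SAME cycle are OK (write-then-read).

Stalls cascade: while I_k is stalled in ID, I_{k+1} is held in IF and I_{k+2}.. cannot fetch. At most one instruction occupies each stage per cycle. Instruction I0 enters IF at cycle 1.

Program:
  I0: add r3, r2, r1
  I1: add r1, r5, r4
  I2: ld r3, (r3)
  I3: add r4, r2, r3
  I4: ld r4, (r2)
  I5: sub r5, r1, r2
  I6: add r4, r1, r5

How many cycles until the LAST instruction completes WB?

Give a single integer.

Answer: 16

Derivation:
I0 add r3 <- r2,r1: IF@1 ID@2 stall=0 (-) EX@3 MEM@4 WB@5
I1 add r1 <- r5,r4: IF@2 ID@3 stall=0 (-) EX@4 MEM@5 WB@6
I2 ld r3 <- r3: IF@3 ID@4 stall=1 (RAW on I0.r3 (WB@5)) EX@6 MEM@7 WB@8
I3 add r4 <- r2,r3: IF@4 ID@6 stall=2 (RAW on I2.r3 (WB@8)) EX@9 MEM@10 WB@11
I4 ld r4 <- r2: IF@6 ID@9 stall=0 (-) EX@10 MEM@11 WB@12
I5 sub r5 <- r1,r2: IF@9 ID@10 stall=0 (-) EX@11 MEM@12 WB@13
I6 add r4 <- r1,r5: IF@10 ID@11 stall=2 (RAW on I5.r5 (WB@13)) EX@14 MEM@15 WB@16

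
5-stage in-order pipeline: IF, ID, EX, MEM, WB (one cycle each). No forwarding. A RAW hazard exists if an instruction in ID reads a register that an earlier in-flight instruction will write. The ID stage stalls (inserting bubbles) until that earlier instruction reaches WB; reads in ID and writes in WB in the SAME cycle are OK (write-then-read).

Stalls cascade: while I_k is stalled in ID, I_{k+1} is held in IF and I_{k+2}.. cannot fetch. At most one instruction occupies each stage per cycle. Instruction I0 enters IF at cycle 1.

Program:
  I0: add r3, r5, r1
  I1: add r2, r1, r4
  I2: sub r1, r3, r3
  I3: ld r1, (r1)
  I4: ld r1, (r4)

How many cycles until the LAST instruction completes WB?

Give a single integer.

I0 add r3 <- r5,r1: IF@1 ID@2 stall=0 (-) EX@3 MEM@4 WB@5
I1 add r2 <- r1,r4: IF@2 ID@3 stall=0 (-) EX@4 MEM@5 WB@6
I2 sub r1 <- r3,r3: IF@3 ID@4 stall=1 (RAW on I0.r3 (WB@5)) EX@6 MEM@7 WB@8
I3 ld r1 <- r1: IF@4 ID@6 stall=2 (RAW on I2.r1 (WB@8)) EX@9 MEM@10 WB@11
I4 ld r1 <- r4: IF@6 ID@9 stall=0 (-) EX@10 MEM@11 WB@12

Answer: 12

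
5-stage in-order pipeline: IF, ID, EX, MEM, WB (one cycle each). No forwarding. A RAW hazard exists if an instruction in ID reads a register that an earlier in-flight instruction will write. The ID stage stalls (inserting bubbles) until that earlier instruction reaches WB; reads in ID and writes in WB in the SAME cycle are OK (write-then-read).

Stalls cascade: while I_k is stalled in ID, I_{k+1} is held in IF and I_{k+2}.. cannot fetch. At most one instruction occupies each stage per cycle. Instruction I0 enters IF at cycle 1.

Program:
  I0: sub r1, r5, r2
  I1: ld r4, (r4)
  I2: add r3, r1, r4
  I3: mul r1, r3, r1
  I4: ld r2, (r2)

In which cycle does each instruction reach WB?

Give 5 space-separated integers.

Answer: 5 6 9 12 13

Derivation:
I0 sub r1 <- r5,r2: IF@1 ID@2 stall=0 (-) EX@3 MEM@4 WB@5
I1 ld r4 <- r4: IF@2 ID@3 stall=0 (-) EX@4 MEM@5 WB@6
I2 add r3 <- r1,r4: IF@3 ID@4 stall=2 (RAW on I1.r4 (WB@6)) EX@7 MEM@8 WB@9
I3 mul r1 <- r3,r1: IF@4 ID@7 stall=2 (RAW on I2.r3 (WB@9)) EX@10 MEM@11 WB@12
I4 ld r2 <- r2: IF@7 ID@10 stall=0 (-) EX@11 MEM@12 WB@13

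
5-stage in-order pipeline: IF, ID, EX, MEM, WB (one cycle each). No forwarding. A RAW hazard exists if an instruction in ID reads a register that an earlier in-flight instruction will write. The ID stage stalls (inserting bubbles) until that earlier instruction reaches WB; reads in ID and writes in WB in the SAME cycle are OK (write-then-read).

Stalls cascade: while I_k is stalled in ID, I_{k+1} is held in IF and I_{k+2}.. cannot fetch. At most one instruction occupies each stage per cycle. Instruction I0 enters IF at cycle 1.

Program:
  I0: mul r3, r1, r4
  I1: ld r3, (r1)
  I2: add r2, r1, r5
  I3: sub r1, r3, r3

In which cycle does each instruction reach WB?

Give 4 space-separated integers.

Answer: 5 6 7 9

Derivation:
I0 mul r3 <- r1,r4: IF@1 ID@2 stall=0 (-) EX@3 MEM@4 WB@5
I1 ld r3 <- r1: IF@2 ID@3 stall=0 (-) EX@4 MEM@5 WB@6
I2 add r2 <- r1,r5: IF@3 ID@4 stall=0 (-) EX@5 MEM@6 WB@7
I3 sub r1 <- r3,r3: IF@4 ID@5 stall=1 (RAW on I1.r3 (WB@6)) EX@7 MEM@8 WB@9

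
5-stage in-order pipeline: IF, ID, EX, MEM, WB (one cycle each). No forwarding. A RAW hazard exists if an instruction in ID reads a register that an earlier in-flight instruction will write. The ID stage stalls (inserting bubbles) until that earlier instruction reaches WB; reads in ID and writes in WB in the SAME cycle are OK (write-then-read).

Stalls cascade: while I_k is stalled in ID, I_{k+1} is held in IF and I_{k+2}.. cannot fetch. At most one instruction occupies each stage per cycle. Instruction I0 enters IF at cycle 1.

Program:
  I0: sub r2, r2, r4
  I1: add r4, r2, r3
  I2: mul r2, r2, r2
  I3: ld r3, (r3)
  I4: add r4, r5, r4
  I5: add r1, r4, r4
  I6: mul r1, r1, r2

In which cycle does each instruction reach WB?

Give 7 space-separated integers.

Answer: 5 8 9 10 11 14 17

Derivation:
I0 sub r2 <- r2,r4: IF@1 ID@2 stall=0 (-) EX@3 MEM@4 WB@5
I1 add r4 <- r2,r3: IF@2 ID@3 stall=2 (RAW on I0.r2 (WB@5)) EX@6 MEM@7 WB@8
I2 mul r2 <- r2,r2: IF@3 ID@6 stall=0 (-) EX@7 MEM@8 WB@9
I3 ld r3 <- r3: IF@6 ID@7 stall=0 (-) EX@8 MEM@9 WB@10
I4 add r4 <- r5,r4: IF@7 ID@8 stall=0 (-) EX@9 MEM@10 WB@11
I5 add r1 <- r4,r4: IF@8 ID@9 stall=2 (RAW on I4.r4 (WB@11)) EX@12 MEM@13 WB@14
I6 mul r1 <- r1,r2: IF@9 ID@12 stall=2 (RAW on I5.r1 (WB@14)) EX@15 MEM@16 WB@17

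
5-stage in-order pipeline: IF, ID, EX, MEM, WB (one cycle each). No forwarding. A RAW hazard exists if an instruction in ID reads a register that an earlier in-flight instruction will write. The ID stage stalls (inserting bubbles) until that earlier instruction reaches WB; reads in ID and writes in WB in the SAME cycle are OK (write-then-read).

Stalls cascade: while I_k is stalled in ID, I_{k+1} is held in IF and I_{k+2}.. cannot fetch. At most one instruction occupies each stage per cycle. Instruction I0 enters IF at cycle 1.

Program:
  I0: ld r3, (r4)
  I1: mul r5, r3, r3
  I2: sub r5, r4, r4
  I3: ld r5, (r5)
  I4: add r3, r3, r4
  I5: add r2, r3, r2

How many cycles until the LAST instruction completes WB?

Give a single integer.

Answer: 16

Derivation:
I0 ld r3 <- r4: IF@1 ID@2 stall=0 (-) EX@3 MEM@4 WB@5
I1 mul r5 <- r3,r3: IF@2 ID@3 stall=2 (RAW on I0.r3 (WB@5)) EX@6 MEM@7 WB@8
I2 sub r5 <- r4,r4: IF@3 ID@6 stall=0 (-) EX@7 MEM@8 WB@9
I3 ld r5 <- r5: IF@6 ID@7 stall=2 (RAW on I2.r5 (WB@9)) EX@10 MEM@11 WB@12
I4 add r3 <- r3,r4: IF@7 ID@10 stall=0 (-) EX@11 MEM@12 WB@13
I5 add r2 <- r3,r2: IF@10 ID@11 stall=2 (RAW on I4.r3 (WB@13)) EX@14 MEM@15 WB@16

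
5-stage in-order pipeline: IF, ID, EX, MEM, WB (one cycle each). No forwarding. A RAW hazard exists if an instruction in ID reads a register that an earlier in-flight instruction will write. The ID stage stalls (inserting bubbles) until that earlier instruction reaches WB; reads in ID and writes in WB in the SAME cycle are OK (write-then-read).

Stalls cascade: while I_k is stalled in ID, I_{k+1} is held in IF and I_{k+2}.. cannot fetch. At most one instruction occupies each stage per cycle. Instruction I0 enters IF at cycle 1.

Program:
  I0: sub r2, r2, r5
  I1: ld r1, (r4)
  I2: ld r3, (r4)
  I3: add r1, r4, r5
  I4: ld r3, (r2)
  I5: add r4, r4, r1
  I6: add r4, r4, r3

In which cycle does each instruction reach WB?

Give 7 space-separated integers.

Answer: 5 6 7 8 9 11 14

Derivation:
I0 sub r2 <- r2,r5: IF@1 ID@2 stall=0 (-) EX@3 MEM@4 WB@5
I1 ld r1 <- r4: IF@2 ID@3 stall=0 (-) EX@4 MEM@5 WB@6
I2 ld r3 <- r4: IF@3 ID@4 stall=0 (-) EX@5 MEM@6 WB@7
I3 add r1 <- r4,r5: IF@4 ID@5 stall=0 (-) EX@6 MEM@7 WB@8
I4 ld r3 <- r2: IF@5 ID@6 stall=0 (-) EX@7 MEM@8 WB@9
I5 add r4 <- r4,r1: IF@6 ID@7 stall=1 (RAW on I3.r1 (WB@8)) EX@9 MEM@10 WB@11
I6 add r4 <- r4,r3: IF@7 ID@9 stall=2 (RAW on I5.r4 (WB@11)) EX@12 MEM@13 WB@14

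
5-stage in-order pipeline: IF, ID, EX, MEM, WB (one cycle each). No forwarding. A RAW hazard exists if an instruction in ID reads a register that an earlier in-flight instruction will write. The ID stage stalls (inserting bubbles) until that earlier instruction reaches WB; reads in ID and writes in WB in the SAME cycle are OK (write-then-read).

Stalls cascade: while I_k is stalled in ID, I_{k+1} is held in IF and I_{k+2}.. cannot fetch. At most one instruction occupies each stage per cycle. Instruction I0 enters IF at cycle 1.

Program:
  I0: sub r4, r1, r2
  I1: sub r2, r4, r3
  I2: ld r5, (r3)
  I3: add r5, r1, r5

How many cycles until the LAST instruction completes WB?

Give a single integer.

I0 sub r4 <- r1,r2: IF@1 ID@2 stall=0 (-) EX@3 MEM@4 WB@5
I1 sub r2 <- r4,r3: IF@2 ID@3 stall=2 (RAW on I0.r4 (WB@5)) EX@6 MEM@7 WB@8
I2 ld r5 <- r3: IF@3 ID@6 stall=0 (-) EX@7 MEM@8 WB@9
I3 add r5 <- r1,r5: IF@6 ID@7 stall=2 (RAW on I2.r5 (WB@9)) EX@10 MEM@11 WB@12

Answer: 12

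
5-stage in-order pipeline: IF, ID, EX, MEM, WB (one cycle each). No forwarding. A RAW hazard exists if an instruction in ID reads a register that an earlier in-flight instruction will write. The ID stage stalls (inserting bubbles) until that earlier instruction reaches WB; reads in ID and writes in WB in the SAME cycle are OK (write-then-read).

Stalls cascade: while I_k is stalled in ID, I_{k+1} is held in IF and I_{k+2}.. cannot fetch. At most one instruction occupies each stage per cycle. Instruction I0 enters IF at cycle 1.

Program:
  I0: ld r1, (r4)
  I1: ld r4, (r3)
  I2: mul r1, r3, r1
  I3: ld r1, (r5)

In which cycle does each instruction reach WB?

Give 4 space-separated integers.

I0 ld r1 <- r4: IF@1 ID@2 stall=0 (-) EX@3 MEM@4 WB@5
I1 ld r4 <- r3: IF@2 ID@3 stall=0 (-) EX@4 MEM@5 WB@6
I2 mul r1 <- r3,r1: IF@3 ID@4 stall=1 (RAW on I0.r1 (WB@5)) EX@6 MEM@7 WB@8
I3 ld r1 <- r5: IF@4 ID@6 stall=0 (-) EX@7 MEM@8 WB@9

Answer: 5 6 8 9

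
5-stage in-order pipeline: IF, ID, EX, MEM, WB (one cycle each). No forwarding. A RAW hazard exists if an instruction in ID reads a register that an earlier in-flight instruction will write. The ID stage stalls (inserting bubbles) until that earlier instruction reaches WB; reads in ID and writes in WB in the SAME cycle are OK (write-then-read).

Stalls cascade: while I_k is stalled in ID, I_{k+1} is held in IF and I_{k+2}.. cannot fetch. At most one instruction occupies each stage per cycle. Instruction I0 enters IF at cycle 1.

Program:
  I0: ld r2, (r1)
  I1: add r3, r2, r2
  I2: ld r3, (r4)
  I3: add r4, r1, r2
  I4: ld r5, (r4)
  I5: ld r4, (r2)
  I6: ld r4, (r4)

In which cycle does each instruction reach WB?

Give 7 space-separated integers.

I0 ld r2 <- r1: IF@1 ID@2 stall=0 (-) EX@3 MEM@4 WB@5
I1 add r3 <- r2,r2: IF@2 ID@3 stall=2 (RAW on I0.r2 (WB@5)) EX@6 MEM@7 WB@8
I2 ld r3 <- r4: IF@3 ID@6 stall=0 (-) EX@7 MEM@8 WB@9
I3 add r4 <- r1,r2: IF@6 ID@7 stall=0 (-) EX@8 MEM@9 WB@10
I4 ld r5 <- r4: IF@7 ID@8 stall=2 (RAW on I3.r4 (WB@10)) EX@11 MEM@12 WB@13
I5 ld r4 <- r2: IF@8 ID@11 stall=0 (-) EX@12 MEM@13 WB@14
I6 ld r4 <- r4: IF@11 ID@12 stall=2 (RAW on I5.r4 (WB@14)) EX@15 MEM@16 WB@17

Answer: 5 8 9 10 13 14 17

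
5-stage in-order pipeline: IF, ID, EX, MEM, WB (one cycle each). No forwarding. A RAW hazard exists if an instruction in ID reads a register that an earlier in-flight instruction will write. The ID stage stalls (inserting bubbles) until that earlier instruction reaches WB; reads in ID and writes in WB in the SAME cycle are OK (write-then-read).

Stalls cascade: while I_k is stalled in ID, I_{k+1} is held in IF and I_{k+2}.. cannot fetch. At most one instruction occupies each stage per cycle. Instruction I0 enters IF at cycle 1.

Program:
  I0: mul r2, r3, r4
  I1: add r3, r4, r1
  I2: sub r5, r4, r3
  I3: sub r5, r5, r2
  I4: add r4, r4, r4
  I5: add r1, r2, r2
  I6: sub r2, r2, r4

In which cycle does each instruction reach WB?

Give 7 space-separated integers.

Answer: 5 6 9 12 13 14 16

Derivation:
I0 mul r2 <- r3,r4: IF@1 ID@2 stall=0 (-) EX@3 MEM@4 WB@5
I1 add r3 <- r4,r1: IF@2 ID@3 stall=0 (-) EX@4 MEM@5 WB@6
I2 sub r5 <- r4,r3: IF@3 ID@4 stall=2 (RAW on I1.r3 (WB@6)) EX@7 MEM@8 WB@9
I3 sub r5 <- r5,r2: IF@4 ID@7 stall=2 (RAW on I2.r5 (WB@9)) EX@10 MEM@11 WB@12
I4 add r4 <- r4,r4: IF@7 ID@10 stall=0 (-) EX@11 MEM@12 WB@13
I5 add r1 <- r2,r2: IF@10 ID@11 stall=0 (-) EX@12 MEM@13 WB@14
I6 sub r2 <- r2,r4: IF@11 ID@12 stall=1 (RAW on I4.r4 (WB@13)) EX@14 MEM@15 WB@16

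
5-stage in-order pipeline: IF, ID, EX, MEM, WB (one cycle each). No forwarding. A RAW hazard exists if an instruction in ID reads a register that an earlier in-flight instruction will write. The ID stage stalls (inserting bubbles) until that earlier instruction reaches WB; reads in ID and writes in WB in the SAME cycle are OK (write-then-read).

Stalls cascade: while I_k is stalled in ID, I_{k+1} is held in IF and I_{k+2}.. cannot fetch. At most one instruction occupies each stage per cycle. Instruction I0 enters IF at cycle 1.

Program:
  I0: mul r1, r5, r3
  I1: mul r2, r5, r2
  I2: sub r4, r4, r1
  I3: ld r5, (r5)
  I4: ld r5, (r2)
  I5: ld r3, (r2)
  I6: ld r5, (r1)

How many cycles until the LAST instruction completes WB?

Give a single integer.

Answer: 12

Derivation:
I0 mul r1 <- r5,r3: IF@1 ID@2 stall=0 (-) EX@3 MEM@4 WB@5
I1 mul r2 <- r5,r2: IF@2 ID@3 stall=0 (-) EX@4 MEM@5 WB@6
I2 sub r4 <- r4,r1: IF@3 ID@4 stall=1 (RAW on I0.r1 (WB@5)) EX@6 MEM@7 WB@8
I3 ld r5 <- r5: IF@4 ID@6 stall=0 (-) EX@7 MEM@8 WB@9
I4 ld r5 <- r2: IF@6 ID@7 stall=0 (-) EX@8 MEM@9 WB@10
I5 ld r3 <- r2: IF@7 ID@8 stall=0 (-) EX@9 MEM@10 WB@11
I6 ld r5 <- r1: IF@8 ID@9 stall=0 (-) EX@10 MEM@11 WB@12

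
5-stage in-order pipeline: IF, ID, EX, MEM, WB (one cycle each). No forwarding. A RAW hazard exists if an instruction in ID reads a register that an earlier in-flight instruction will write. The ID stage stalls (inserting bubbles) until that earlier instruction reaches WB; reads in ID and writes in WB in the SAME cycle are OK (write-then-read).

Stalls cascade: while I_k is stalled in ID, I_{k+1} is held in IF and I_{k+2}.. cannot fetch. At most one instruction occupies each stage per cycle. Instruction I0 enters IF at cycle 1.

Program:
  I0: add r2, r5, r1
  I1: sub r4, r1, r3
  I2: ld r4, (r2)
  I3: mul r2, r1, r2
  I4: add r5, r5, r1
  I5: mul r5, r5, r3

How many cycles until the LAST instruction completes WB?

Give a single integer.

I0 add r2 <- r5,r1: IF@1 ID@2 stall=0 (-) EX@3 MEM@4 WB@5
I1 sub r4 <- r1,r3: IF@2 ID@3 stall=0 (-) EX@4 MEM@5 WB@6
I2 ld r4 <- r2: IF@3 ID@4 stall=1 (RAW on I0.r2 (WB@5)) EX@6 MEM@7 WB@8
I3 mul r2 <- r1,r2: IF@4 ID@6 stall=0 (-) EX@7 MEM@8 WB@9
I4 add r5 <- r5,r1: IF@6 ID@7 stall=0 (-) EX@8 MEM@9 WB@10
I5 mul r5 <- r5,r3: IF@7 ID@8 stall=2 (RAW on I4.r5 (WB@10)) EX@11 MEM@12 WB@13

Answer: 13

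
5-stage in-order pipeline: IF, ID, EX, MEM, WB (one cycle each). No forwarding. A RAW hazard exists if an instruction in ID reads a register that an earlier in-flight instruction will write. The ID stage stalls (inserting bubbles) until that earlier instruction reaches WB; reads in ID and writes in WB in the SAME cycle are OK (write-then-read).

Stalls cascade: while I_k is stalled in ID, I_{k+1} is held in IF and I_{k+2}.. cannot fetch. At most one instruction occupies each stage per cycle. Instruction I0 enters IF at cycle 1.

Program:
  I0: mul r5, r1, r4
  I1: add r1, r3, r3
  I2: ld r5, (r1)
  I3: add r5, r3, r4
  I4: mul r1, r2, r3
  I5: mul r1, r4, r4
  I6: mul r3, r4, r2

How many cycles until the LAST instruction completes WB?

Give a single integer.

Answer: 13

Derivation:
I0 mul r5 <- r1,r4: IF@1 ID@2 stall=0 (-) EX@3 MEM@4 WB@5
I1 add r1 <- r3,r3: IF@2 ID@3 stall=0 (-) EX@4 MEM@5 WB@6
I2 ld r5 <- r1: IF@3 ID@4 stall=2 (RAW on I1.r1 (WB@6)) EX@7 MEM@8 WB@9
I3 add r5 <- r3,r4: IF@4 ID@7 stall=0 (-) EX@8 MEM@9 WB@10
I4 mul r1 <- r2,r3: IF@7 ID@8 stall=0 (-) EX@9 MEM@10 WB@11
I5 mul r1 <- r4,r4: IF@8 ID@9 stall=0 (-) EX@10 MEM@11 WB@12
I6 mul r3 <- r4,r2: IF@9 ID@10 stall=0 (-) EX@11 MEM@12 WB@13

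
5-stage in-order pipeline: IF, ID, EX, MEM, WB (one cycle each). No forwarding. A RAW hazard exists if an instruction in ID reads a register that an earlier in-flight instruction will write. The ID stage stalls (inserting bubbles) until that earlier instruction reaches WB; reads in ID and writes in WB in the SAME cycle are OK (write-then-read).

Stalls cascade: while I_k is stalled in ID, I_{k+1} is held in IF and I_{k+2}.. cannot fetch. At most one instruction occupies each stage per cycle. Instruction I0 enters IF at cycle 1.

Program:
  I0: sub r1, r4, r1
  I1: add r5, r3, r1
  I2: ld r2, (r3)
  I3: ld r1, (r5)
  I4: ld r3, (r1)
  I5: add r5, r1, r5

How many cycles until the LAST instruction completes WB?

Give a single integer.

Answer: 15

Derivation:
I0 sub r1 <- r4,r1: IF@1 ID@2 stall=0 (-) EX@3 MEM@4 WB@5
I1 add r5 <- r3,r1: IF@2 ID@3 stall=2 (RAW on I0.r1 (WB@5)) EX@6 MEM@7 WB@8
I2 ld r2 <- r3: IF@3 ID@6 stall=0 (-) EX@7 MEM@8 WB@9
I3 ld r1 <- r5: IF@6 ID@7 stall=1 (RAW on I1.r5 (WB@8)) EX@9 MEM@10 WB@11
I4 ld r3 <- r1: IF@7 ID@9 stall=2 (RAW on I3.r1 (WB@11)) EX@12 MEM@13 WB@14
I5 add r5 <- r1,r5: IF@9 ID@12 stall=0 (-) EX@13 MEM@14 WB@15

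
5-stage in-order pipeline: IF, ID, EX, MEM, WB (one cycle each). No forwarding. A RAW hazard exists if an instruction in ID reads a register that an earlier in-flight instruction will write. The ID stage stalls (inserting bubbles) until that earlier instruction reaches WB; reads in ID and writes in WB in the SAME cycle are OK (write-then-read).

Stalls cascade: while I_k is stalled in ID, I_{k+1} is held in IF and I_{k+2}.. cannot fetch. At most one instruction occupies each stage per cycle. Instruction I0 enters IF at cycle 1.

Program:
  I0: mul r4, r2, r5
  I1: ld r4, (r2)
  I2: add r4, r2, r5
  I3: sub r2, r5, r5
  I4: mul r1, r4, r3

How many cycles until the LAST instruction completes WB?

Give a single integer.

I0 mul r4 <- r2,r5: IF@1 ID@2 stall=0 (-) EX@3 MEM@4 WB@5
I1 ld r4 <- r2: IF@2 ID@3 stall=0 (-) EX@4 MEM@5 WB@6
I2 add r4 <- r2,r5: IF@3 ID@4 stall=0 (-) EX@5 MEM@6 WB@7
I3 sub r2 <- r5,r5: IF@4 ID@5 stall=0 (-) EX@6 MEM@7 WB@8
I4 mul r1 <- r4,r3: IF@5 ID@6 stall=1 (RAW on I2.r4 (WB@7)) EX@8 MEM@9 WB@10

Answer: 10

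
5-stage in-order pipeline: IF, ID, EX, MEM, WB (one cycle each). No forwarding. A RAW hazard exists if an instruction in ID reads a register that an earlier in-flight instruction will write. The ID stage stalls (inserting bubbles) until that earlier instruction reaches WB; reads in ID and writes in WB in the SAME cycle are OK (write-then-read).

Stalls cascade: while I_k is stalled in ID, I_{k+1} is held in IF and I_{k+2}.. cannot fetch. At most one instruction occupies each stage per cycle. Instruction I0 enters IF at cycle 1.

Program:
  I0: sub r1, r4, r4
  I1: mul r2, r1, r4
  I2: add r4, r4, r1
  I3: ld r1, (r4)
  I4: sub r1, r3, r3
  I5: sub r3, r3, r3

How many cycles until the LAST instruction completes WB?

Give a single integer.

Answer: 14

Derivation:
I0 sub r1 <- r4,r4: IF@1 ID@2 stall=0 (-) EX@3 MEM@4 WB@5
I1 mul r2 <- r1,r4: IF@2 ID@3 stall=2 (RAW on I0.r1 (WB@5)) EX@6 MEM@7 WB@8
I2 add r4 <- r4,r1: IF@3 ID@6 stall=0 (-) EX@7 MEM@8 WB@9
I3 ld r1 <- r4: IF@6 ID@7 stall=2 (RAW on I2.r4 (WB@9)) EX@10 MEM@11 WB@12
I4 sub r1 <- r3,r3: IF@7 ID@10 stall=0 (-) EX@11 MEM@12 WB@13
I5 sub r3 <- r3,r3: IF@10 ID@11 stall=0 (-) EX@12 MEM@13 WB@14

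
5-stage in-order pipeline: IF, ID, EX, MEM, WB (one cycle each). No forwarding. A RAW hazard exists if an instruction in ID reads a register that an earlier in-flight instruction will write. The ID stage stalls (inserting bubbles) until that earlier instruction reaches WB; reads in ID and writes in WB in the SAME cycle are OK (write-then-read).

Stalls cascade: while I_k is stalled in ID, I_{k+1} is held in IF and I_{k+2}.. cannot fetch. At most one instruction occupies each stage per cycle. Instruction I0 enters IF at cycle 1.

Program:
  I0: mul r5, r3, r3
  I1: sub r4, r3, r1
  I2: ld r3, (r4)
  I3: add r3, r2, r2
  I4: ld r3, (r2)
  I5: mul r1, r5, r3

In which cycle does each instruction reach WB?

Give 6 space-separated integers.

I0 mul r5 <- r3,r3: IF@1 ID@2 stall=0 (-) EX@3 MEM@4 WB@5
I1 sub r4 <- r3,r1: IF@2 ID@3 stall=0 (-) EX@4 MEM@5 WB@6
I2 ld r3 <- r4: IF@3 ID@4 stall=2 (RAW on I1.r4 (WB@6)) EX@7 MEM@8 WB@9
I3 add r3 <- r2,r2: IF@4 ID@7 stall=0 (-) EX@8 MEM@9 WB@10
I4 ld r3 <- r2: IF@7 ID@8 stall=0 (-) EX@9 MEM@10 WB@11
I5 mul r1 <- r5,r3: IF@8 ID@9 stall=2 (RAW on I4.r3 (WB@11)) EX@12 MEM@13 WB@14

Answer: 5 6 9 10 11 14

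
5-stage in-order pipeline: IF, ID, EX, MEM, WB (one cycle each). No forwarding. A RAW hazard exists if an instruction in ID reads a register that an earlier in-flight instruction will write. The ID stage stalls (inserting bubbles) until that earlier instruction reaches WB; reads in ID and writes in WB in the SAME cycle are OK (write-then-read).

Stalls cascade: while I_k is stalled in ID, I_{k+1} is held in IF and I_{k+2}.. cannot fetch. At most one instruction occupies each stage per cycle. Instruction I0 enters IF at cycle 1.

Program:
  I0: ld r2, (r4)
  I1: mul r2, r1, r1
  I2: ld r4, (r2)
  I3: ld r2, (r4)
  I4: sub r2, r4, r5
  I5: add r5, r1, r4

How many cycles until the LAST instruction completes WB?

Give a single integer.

I0 ld r2 <- r4: IF@1 ID@2 stall=0 (-) EX@3 MEM@4 WB@5
I1 mul r2 <- r1,r1: IF@2 ID@3 stall=0 (-) EX@4 MEM@5 WB@6
I2 ld r4 <- r2: IF@3 ID@4 stall=2 (RAW on I1.r2 (WB@6)) EX@7 MEM@8 WB@9
I3 ld r2 <- r4: IF@4 ID@7 stall=2 (RAW on I2.r4 (WB@9)) EX@10 MEM@11 WB@12
I4 sub r2 <- r4,r5: IF@7 ID@10 stall=0 (-) EX@11 MEM@12 WB@13
I5 add r5 <- r1,r4: IF@10 ID@11 stall=0 (-) EX@12 MEM@13 WB@14

Answer: 14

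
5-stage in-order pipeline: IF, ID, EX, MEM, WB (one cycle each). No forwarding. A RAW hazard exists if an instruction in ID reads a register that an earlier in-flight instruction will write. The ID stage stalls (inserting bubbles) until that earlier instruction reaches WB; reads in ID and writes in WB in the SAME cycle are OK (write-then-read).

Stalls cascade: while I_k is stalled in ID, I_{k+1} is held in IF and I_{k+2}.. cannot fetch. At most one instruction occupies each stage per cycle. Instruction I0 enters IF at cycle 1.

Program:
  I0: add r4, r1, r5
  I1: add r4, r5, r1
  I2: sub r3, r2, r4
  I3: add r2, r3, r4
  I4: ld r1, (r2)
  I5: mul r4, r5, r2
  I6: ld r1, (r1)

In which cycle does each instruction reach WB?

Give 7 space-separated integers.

Answer: 5 6 9 12 15 16 18

Derivation:
I0 add r4 <- r1,r5: IF@1 ID@2 stall=0 (-) EX@3 MEM@4 WB@5
I1 add r4 <- r5,r1: IF@2 ID@3 stall=0 (-) EX@4 MEM@5 WB@6
I2 sub r3 <- r2,r4: IF@3 ID@4 stall=2 (RAW on I1.r4 (WB@6)) EX@7 MEM@8 WB@9
I3 add r2 <- r3,r4: IF@4 ID@7 stall=2 (RAW on I2.r3 (WB@9)) EX@10 MEM@11 WB@12
I4 ld r1 <- r2: IF@7 ID@10 stall=2 (RAW on I3.r2 (WB@12)) EX@13 MEM@14 WB@15
I5 mul r4 <- r5,r2: IF@10 ID@13 stall=0 (-) EX@14 MEM@15 WB@16
I6 ld r1 <- r1: IF@13 ID@14 stall=1 (RAW on I4.r1 (WB@15)) EX@16 MEM@17 WB@18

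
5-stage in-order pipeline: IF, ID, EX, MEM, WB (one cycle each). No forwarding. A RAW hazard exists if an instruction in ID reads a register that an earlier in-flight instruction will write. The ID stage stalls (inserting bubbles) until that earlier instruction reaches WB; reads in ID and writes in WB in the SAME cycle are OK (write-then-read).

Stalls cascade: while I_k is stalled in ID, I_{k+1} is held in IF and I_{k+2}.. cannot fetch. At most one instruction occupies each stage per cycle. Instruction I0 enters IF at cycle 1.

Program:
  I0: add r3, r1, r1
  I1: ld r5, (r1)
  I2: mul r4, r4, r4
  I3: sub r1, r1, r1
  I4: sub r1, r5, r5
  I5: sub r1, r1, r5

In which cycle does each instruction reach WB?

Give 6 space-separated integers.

Answer: 5 6 7 8 9 12

Derivation:
I0 add r3 <- r1,r1: IF@1 ID@2 stall=0 (-) EX@3 MEM@4 WB@5
I1 ld r5 <- r1: IF@2 ID@3 stall=0 (-) EX@4 MEM@5 WB@6
I2 mul r4 <- r4,r4: IF@3 ID@4 stall=0 (-) EX@5 MEM@6 WB@7
I3 sub r1 <- r1,r1: IF@4 ID@5 stall=0 (-) EX@6 MEM@7 WB@8
I4 sub r1 <- r5,r5: IF@5 ID@6 stall=0 (-) EX@7 MEM@8 WB@9
I5 sub r1 <- r1,r5: IF@6 ID@7 stall=2 (RAW on I4.r1 (WB@9)) EX@10 MEM@11 WB@12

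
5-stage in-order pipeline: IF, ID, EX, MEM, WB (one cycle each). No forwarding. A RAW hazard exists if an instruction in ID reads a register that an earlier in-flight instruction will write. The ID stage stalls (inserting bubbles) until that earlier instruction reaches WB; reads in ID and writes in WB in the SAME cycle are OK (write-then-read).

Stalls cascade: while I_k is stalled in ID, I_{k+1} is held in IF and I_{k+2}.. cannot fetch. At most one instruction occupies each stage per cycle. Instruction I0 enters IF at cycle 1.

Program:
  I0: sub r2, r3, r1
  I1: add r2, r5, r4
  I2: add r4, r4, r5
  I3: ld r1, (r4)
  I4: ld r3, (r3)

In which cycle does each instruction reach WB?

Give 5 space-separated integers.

Answer: 5 6 7 10 11

Derivation:
I0 sub r2 <- r3,r1: IF@1 ID@2 stall=0 (-) EX@3 MEM@4 WB@5
I1 add r2 <- r5,r4: IF@2 ID@3 stall=0 (-) EX@4 MEM@5 WB@6
I2 add r4 <- r4,r5: IF@3 ID@4 stall=0 (-) EX@5 MEM@6 WB@7
I3 ld r1 <- r4: IF@4 ID@5 stall=2 (RAW on I2.r4 (WB@7)) EX@8 MEM@9 WB@10
I4 ld r3 <- r3: IF@5 ID@8 stall=0 (-) EX@9 MEM@10 WB@11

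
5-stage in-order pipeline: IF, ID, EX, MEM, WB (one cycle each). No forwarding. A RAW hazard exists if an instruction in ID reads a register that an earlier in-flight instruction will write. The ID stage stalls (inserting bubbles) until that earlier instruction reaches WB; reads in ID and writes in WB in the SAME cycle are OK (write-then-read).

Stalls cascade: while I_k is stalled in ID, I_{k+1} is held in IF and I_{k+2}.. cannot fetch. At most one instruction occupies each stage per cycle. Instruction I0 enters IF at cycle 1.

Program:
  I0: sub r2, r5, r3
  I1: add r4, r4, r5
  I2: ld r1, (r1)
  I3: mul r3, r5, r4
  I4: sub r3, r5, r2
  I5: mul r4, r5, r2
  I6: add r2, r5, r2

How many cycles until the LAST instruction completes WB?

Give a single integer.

Answer: 12

Derivation:
I0 sub r2 <- r5,r3: IF@1 ID@2 stall=0 (-) EX@3 MEM@4 WB@5
I1 add r4 <- r4,r5: IF@2 ID@3 stall=0 (-) EX@4 MEM@5 WB@6
I2 ld r1 <- r1: IF@3 ID@4 stall=0 (-) EX@5 MEM@6 WB@7
I3 mul r3 <- r5,r4: IF@4 ID@5 stall=1 (RAW on I1.r4 (WB@6)) EX@7 MEM@8 WB@9
I4 sub r3 <- r5,r2: IF@5 ID@7 stall=0 (-) EX@8 MEM@9 WB@10
I5 mul r4 <- r5,r2: IF@7 ID@8 stall=0 (-) EX@9 MEM@10 WB@11
I6 add r2 <- r5,r2: IF@8 ID@9 stall=0 (-) EX@10 MEM@11 WB@12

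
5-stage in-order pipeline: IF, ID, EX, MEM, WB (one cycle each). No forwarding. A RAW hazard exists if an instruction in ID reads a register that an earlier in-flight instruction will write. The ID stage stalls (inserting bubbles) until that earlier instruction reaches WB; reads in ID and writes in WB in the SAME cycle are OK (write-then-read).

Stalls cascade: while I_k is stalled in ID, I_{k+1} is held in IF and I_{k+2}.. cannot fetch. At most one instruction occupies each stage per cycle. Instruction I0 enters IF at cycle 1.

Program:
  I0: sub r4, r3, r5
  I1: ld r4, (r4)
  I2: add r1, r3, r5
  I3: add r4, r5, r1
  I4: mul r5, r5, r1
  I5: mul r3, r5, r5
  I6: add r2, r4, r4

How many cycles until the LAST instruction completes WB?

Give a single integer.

I0 sub r4 <- r3,r5: IF@1 ID@2 stall=0 (-) EX@3 MEM@4 WB@5
I1 ld r4 <- r4: IF@2 ID@3 stall=2 (RAW on I0.r4 (WB@5)) EX@6 MEM@7 WB@8
I2 add r1 <- r3,r5: IF@3 ID@6 stall=0 (-) EX@7 MEM@8 WB@9
I3 add r4 <- r5,r1: IF@6 ID@7 stall=2 (RAW on I2.r1 (WB@9)) EX@10 MEM@11 WB@12
I4 mul r5 <- r5,r1: IF@7 ID@10 stall=0 (-) EX@11 MEM@12 WB@13
I5 mul r3 <- r5,r5: IF@10 ID@11 stall=2 (RAW on I4.r5 (WB@13)) EX@14 MEM@15 WB@16
I6 add r2 <- r4,r4: IF@11 ID@14 stall=0 (-) EX@15 MEM@16 WB@17

Answer: 17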